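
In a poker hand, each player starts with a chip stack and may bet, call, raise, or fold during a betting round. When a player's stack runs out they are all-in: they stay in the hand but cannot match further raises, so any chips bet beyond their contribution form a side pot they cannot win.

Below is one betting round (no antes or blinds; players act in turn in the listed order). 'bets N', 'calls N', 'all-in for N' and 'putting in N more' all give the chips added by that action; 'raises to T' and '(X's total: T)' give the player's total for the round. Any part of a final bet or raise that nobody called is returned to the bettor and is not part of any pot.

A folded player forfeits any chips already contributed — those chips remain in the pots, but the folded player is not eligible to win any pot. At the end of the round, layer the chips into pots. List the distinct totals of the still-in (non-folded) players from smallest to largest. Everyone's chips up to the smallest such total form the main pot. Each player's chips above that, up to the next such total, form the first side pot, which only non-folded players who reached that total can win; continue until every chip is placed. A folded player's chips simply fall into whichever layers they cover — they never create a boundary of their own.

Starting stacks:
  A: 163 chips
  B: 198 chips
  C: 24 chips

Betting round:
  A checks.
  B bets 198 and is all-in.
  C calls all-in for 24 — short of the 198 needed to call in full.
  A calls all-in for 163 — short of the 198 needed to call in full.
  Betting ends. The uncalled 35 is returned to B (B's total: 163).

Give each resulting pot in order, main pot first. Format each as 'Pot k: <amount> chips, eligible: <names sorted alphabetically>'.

Contributions (after 35 returned to B): A=163, B=163, C=24
Pot levels (distinct totals of non-folded players): 24, 163
Layer 1-24: 24 each from A, B, C = 24*3 = 72 chips; eligible A, B, C
Layer 25-163: 139 each from A, B = 139*2 = 278 chips; eligible A, B

Pot 1: 72 chips, eligible: A, B, C
Pot 2: 278 chips, eligible: A, B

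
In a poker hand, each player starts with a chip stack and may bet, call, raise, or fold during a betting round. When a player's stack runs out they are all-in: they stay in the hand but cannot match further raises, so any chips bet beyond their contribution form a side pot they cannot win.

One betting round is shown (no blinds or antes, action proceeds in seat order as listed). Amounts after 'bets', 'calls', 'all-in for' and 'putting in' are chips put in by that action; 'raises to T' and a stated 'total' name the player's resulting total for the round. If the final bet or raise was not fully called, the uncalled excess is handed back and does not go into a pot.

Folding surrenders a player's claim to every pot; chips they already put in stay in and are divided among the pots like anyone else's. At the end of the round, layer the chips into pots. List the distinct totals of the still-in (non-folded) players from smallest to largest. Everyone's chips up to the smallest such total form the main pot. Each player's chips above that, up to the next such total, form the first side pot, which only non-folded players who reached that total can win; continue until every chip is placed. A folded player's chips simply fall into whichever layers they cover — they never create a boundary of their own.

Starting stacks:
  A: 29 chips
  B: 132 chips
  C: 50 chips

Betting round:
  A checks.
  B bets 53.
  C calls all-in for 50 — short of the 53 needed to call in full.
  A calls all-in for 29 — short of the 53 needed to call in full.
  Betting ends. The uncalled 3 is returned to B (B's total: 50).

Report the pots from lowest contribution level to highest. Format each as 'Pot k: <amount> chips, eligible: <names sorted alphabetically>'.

Pot 1: 87 chips, eligible: A, B, C
Pot 2: 42 chips, eligible: B, C

Derivation:
Contributions (after 3 returned to B): A=29, B=50, C=50
Pot levels (distinct totals of non-folded players): 29, 50
Layer 1-29: 29 each from A, B, C = 29*3 = 87 chips; eligible A, B, C
Layer 30-50: 21 each from B, C = 21*2 = 42 chips; eligible B, C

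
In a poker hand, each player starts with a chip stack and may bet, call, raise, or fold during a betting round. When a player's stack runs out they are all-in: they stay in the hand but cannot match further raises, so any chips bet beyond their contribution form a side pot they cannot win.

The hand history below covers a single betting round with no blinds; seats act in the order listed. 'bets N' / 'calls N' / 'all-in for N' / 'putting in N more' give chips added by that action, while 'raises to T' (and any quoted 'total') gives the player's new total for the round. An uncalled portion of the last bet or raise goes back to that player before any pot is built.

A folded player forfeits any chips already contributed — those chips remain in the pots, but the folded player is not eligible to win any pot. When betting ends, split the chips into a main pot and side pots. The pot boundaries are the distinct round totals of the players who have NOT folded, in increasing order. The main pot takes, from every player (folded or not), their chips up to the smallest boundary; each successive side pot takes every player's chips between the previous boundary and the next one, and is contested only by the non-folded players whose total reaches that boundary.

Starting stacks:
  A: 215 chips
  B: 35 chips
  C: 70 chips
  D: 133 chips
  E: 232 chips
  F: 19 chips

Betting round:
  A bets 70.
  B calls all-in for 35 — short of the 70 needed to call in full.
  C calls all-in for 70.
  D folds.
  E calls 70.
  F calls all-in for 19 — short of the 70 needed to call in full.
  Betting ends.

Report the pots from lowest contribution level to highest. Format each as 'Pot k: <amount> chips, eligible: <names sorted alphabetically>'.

Contributions: A=70, B=35, C=70, E=70, F=19
Folded: D
Pot levels (distinct totals of non-folded players): 19, 35, 70
Layer 1-19: 19 each from A, B, C, E, F = 19*5 = 95 chips; eligible A, B, C, E, F
Layer 20-35: 16 each from A, B, C, E = 16*4 = 64 chips; eligible A, B, C, E
Layer 36-70: 35 each from A, C, E = 35*3 = 105 chips; eligible A, C, E

Pot 1: 95 chips, eligible: A, B, C, E, F
Pot 2: 64 chips, eligible: A, B, C, E
Pot 3: 105 chips, eligible: A, C, E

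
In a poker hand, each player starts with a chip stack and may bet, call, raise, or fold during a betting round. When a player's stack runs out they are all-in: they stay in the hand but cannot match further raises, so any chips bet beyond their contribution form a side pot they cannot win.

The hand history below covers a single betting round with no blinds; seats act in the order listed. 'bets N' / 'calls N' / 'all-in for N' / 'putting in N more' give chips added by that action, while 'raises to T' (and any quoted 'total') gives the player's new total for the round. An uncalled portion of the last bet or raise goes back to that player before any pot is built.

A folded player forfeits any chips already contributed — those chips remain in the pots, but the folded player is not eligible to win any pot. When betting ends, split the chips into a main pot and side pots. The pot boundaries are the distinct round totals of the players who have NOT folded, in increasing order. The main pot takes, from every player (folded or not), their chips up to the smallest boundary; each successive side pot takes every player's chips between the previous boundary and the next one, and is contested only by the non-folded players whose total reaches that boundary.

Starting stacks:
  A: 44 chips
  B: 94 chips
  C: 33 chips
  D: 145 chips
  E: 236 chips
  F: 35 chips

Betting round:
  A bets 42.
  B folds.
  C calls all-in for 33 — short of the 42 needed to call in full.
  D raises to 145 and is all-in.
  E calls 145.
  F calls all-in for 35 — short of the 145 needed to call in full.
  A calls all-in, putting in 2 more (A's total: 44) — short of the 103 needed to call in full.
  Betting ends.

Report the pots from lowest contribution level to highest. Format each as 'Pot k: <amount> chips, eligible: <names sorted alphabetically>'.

Pot 1: 165 chips, eligible: A, C, D, E, F
Pot 2: 8 chips, eligible: A, D, E, F
Pot 3: 27 chips, eligible: A, D, E
Pot 4: 202 chips, eligible: D, E

Derivation:
Contributions: A=44, C=33, D=145, E=145, F=35
Folded: B
Pot levels (distinct totals of non-folded players): 33, 35, 44, 145
Layer 1-33: 33 each from A, C, D, E, F = 33*5 = 165 chips; eligible A, C, D, E, F
Layer 34-35: 2 each from A, D, E, F = 2*4 = 8 chips; eligible A, D, E, F
Layer 36-44: 9 each from A, D, E = 9*3 = 27 chips; eligible A, D, E
Layer 45-145: 101 each from D, E = 101*2 = 202 chips; eligible D, E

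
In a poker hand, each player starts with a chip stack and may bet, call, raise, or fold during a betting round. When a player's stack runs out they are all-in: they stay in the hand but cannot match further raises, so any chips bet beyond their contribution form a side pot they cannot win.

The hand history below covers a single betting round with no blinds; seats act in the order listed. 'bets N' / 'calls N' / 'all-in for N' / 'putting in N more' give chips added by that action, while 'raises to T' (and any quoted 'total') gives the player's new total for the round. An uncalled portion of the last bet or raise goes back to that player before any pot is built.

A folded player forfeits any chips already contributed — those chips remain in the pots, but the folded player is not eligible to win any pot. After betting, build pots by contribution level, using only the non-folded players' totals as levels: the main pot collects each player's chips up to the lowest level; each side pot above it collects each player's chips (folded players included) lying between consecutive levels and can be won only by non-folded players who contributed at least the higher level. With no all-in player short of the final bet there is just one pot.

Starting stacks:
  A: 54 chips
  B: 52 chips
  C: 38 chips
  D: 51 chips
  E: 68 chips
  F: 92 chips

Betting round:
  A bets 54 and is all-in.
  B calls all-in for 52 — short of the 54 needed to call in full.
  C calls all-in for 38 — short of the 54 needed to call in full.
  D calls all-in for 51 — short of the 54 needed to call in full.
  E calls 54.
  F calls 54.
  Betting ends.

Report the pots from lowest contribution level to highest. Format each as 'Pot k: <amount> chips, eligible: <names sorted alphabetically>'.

Contributions: A=54, B=52, C=38, D=51, E=54, F=54
Pot levels (distinct totals of non-folded players): 38, 51, 52, 54
Layer 1-38: 38 each from A, B, C, D, E, F = 38*6 = 228 chips; eligible A, B, C, D, E, F
Layer 39-51: 13 each from A, B, D, E, F = 13*5 = 65 chips; eligible A, B, D, E, F
Layer 52-52: 1 each from A, B, E, F = 1*4 = 4 chips; eligible A, B, E, F
Layer 53-54: 2 each from A, E, F = 2*3 = 6 chips; eligible A, E, F

Pot 1: 228 chips, eligible: A, B, C, D, E, F
Pot 2: 65 chips, eligible: A, B, D, E, F
Pot 3: 4 chips, eligible: A, B, E, F
Pot 4: 6 chips, eligible: A, E, F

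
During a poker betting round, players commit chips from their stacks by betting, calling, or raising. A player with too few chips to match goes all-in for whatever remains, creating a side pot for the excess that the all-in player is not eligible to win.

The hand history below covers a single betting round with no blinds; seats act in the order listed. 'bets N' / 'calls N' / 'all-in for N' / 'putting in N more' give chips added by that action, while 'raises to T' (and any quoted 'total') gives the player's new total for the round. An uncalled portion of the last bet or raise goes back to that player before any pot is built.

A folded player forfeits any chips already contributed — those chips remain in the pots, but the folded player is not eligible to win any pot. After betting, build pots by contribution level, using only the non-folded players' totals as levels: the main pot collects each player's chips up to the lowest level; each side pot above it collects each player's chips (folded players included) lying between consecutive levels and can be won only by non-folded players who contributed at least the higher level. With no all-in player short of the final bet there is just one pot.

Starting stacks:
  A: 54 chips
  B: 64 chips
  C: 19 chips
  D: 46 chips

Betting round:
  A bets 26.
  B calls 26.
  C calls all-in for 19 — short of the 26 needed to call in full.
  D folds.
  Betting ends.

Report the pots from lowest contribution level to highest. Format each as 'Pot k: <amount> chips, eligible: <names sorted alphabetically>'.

Contributions: A=26, B=26, C=19
Folded: D
Pot levels (distinct totals of non-folded players): 19, 26
Layer 1-19: 19 each from A, B, C = 19*3 = 57 chips; eligible A, B, C
Layer 20-26: 7 each from A, B = 7*2 = 14 chips; eligible A, B

Pot 1: 57 chips, eligible: A, B, C
Pot 2: 14 chips, eligible: A, B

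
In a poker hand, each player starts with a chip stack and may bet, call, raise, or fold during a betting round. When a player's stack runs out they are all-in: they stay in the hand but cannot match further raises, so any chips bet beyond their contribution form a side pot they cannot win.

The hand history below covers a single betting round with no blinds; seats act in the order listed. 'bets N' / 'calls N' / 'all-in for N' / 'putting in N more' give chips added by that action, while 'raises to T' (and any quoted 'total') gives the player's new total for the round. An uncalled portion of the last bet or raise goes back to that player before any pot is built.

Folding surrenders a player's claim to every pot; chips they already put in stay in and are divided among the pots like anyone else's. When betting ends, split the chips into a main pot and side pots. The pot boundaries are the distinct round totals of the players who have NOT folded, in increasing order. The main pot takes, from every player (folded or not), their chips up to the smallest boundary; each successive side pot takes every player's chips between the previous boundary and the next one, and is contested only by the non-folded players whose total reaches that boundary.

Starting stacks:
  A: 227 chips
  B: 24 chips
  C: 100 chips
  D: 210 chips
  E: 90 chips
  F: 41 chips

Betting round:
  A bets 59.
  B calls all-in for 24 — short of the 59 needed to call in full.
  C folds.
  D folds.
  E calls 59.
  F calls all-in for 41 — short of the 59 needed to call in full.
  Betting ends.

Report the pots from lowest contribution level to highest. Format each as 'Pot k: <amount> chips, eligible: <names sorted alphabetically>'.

Pot 1: 96 chips, eligible: A, B, E, F
Pot 2: 51 chips, eligible: A, E, F
Pot 3: 36 chips, eligible: A, E

Derivation:
Contributions: A=59, B=24, E=59, F=41
Folded: C, D
Pot levels (distinct totals of non-folded players): 24, 41, 59
Layer 1-24: 24 each from A, B, E, F = 24*4 = 96 chips; eligible A, B, E, F
Layer 25-41: 17 each from A, E, F = 17*3 = 51 chips; eligible A, E, F
Layer 42-59: 18 each from A, E = 18*2 = 36 chips; eligible A, E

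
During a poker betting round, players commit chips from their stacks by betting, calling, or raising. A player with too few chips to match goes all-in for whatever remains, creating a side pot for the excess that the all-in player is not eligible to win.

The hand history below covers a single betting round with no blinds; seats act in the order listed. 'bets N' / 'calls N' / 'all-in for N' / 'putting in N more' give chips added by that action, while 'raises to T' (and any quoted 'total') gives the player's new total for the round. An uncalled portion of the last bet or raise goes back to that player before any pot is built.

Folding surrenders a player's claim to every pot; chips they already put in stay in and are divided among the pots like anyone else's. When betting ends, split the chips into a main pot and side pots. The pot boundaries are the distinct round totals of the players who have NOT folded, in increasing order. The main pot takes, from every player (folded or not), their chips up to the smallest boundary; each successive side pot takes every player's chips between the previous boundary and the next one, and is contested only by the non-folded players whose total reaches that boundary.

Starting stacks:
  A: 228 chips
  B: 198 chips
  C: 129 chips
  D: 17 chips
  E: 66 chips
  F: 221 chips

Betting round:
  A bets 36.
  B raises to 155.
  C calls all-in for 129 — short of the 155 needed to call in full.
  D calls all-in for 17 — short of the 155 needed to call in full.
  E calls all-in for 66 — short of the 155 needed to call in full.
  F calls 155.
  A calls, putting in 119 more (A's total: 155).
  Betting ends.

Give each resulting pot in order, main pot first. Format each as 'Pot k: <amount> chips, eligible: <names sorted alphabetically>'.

Contributions: A=155, B=155, C=129, D=17, E=66, F=155
Pot levels (distinct totals of non-folded players): 17, 66, 129, 155
Layer 1-17: 17 each from A, B, C, D, E, F = 17*6 = 102 chips; eligible A, B, C, D, E, F
Layer 18-66: 49 each from A, B, C, E, F = 49*5 = 245 chips; eligible A, B, C, E, F
Layer 67-129: 63 each from A, B, C, F = 63*4 = 252 chips; eligible A, B, C, F
Layer 130-155: 26 each from A, B, F = 26*3 = 78 chips; eligible A, B, F

Pot 1: 102 chips, eligible: A, B, C, D, E, F
Pot 2: 245 chips, eligible: A, B, C, E, F
Pot 3: 252 chips, eligible: A, B, C, F
Pot 4: 78 chips, eligible: A, B, F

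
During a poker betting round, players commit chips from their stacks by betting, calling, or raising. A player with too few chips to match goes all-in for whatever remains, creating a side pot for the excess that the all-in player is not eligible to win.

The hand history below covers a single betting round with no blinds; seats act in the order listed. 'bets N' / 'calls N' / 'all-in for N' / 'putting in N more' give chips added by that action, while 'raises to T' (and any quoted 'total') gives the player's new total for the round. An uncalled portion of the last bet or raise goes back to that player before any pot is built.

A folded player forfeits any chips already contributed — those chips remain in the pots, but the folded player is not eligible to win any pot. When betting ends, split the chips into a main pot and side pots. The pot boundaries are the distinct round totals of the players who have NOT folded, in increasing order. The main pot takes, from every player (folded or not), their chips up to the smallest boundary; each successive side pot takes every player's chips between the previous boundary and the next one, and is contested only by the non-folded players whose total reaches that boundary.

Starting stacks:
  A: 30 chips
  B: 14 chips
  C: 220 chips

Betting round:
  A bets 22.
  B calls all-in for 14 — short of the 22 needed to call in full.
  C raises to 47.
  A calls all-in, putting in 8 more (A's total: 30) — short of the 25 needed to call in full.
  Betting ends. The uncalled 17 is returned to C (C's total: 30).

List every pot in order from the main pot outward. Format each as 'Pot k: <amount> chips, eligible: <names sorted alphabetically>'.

Pot 1: 42 chips, eligible: A, B, C
Pot 2: 32 chips, eligible: A, C

Derivation:
Contributions (after 17 returned to C): A=30, B=14, C=30
Pot levels (distinct totals of non-folded players): 14, 30
Layer 1-14: 14 each from A, B, C = 14*3 = 42 chips; eligible A, B, C
Layer 15-30: 16 each from A, C = 16*2 = 32 chips; eligible A, C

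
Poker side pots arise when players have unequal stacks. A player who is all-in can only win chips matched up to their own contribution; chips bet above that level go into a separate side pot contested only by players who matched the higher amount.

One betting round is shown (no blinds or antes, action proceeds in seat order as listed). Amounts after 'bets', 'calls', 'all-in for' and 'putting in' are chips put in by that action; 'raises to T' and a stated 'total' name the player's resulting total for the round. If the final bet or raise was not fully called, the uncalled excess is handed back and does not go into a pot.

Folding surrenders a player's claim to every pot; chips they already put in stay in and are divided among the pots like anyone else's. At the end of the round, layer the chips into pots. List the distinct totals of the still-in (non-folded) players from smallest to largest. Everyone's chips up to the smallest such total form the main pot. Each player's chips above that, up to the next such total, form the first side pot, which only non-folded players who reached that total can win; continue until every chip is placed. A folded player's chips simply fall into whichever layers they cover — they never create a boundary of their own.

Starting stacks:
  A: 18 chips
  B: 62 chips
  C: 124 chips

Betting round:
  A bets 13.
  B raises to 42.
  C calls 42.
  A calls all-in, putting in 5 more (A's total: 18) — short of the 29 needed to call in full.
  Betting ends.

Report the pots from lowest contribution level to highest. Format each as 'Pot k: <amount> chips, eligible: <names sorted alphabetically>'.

Contributions: A=18, B=42, C=42
Pot levels (distinct totals of non-folded players): 18, 42
Layer 1-18: 18 each from A, B, C = 18*3 = 54 chips; eligible A, B, C
Layer 19-42: 24 each from B, C = 24*2 = 48 chips; eligible B, C

Pot 1: 54 chips, eligible: A, B, C
Pot 2: 48 chips, eligible: B, C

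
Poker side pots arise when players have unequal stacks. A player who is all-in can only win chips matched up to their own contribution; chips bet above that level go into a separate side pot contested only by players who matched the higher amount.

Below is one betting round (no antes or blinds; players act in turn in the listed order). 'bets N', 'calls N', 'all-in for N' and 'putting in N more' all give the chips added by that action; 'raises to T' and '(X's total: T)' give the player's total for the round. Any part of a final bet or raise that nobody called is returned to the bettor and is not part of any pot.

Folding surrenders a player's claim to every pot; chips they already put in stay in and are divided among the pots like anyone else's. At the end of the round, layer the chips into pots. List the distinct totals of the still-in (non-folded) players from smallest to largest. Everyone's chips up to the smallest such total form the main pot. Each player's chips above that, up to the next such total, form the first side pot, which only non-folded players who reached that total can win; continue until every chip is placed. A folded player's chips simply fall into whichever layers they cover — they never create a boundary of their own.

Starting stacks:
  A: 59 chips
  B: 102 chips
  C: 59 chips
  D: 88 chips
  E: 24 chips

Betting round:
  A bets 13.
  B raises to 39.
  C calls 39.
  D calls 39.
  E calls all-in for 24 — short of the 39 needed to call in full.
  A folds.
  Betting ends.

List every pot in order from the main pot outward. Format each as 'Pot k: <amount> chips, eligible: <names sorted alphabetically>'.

Pot 1: 109 chips, eligible: B, C, D, E
Pot 2: 45 chips, eligible: B, C, D

Derivation:
Contributions: A=13, B=39, C=39, D=39, E=24
Folded: A
Pot levels (distinct totals of non-folded players): 24, 39
Layer 1-24: A 13 + B 24 + C 24 + D 24 + E 24 = 109 chips; eligible B, C, D, E
Layer 25-39: 15 each from B, C, D = 15*3 = 45 chips; eligible B, C, D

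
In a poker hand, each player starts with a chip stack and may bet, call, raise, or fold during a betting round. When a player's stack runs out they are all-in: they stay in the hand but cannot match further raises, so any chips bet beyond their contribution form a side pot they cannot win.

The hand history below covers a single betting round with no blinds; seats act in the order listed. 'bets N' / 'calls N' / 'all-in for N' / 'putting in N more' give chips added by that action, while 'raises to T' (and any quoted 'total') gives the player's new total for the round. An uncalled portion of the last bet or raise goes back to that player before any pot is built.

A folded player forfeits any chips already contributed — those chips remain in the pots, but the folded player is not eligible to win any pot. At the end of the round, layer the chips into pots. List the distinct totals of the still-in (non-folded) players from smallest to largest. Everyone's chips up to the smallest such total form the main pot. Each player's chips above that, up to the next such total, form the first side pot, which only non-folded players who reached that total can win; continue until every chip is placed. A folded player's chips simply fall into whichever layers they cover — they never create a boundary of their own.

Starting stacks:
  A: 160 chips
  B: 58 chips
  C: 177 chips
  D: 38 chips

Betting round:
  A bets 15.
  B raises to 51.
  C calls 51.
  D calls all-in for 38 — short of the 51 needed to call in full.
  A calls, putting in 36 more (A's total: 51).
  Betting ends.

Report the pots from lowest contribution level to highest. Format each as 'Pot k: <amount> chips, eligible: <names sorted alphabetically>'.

Pot 1: 152 chips, eligible: A, B, C, D
Pot 2: 39 chips, eligible: A, B, C

Derivation:
Contributions: A=51, B=51, C=51, D=38
Pot levels (distinct totals of non-folded players): 38, 51
Layer 1-38: 38 each from A, B, C, D = 38*4 = 152 chips; eligible A, B, C, D
Layer 39-51: 13 each from A, B, C = 13*3 = 39 chips; eligible A, B, C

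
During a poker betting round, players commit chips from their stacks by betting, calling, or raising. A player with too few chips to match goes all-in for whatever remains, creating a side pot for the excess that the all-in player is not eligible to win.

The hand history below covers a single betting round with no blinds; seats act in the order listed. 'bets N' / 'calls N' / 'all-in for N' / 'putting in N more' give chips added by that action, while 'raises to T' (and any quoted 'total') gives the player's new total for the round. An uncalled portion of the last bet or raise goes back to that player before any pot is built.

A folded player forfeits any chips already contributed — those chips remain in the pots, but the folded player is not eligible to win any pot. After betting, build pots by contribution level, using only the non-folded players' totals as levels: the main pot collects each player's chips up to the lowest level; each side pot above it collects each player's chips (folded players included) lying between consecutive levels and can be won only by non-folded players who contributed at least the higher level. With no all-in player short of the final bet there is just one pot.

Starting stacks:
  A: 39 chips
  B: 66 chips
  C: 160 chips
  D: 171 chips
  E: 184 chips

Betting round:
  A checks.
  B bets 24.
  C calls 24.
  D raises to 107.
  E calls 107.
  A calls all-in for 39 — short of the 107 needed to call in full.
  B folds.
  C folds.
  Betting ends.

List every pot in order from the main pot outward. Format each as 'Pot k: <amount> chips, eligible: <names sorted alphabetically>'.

Pot 1: 165 chips, eligible: A, D, E
Pot 2: 136 chips, eligible: D, E

Derivation:
Contributions: A=39, B=24, C=24, D=107, E=107
Folded: B, C
Pot levels (distinct totals of non-folded players): 39, 107
Layer 1-39: A 39 + B 24 + C 24 + D 39 + E 39 = 165 chips; eligible A, D, E
Layer 40-107: 68 each from D, E = 68*2 = 136 chips; eligible D, E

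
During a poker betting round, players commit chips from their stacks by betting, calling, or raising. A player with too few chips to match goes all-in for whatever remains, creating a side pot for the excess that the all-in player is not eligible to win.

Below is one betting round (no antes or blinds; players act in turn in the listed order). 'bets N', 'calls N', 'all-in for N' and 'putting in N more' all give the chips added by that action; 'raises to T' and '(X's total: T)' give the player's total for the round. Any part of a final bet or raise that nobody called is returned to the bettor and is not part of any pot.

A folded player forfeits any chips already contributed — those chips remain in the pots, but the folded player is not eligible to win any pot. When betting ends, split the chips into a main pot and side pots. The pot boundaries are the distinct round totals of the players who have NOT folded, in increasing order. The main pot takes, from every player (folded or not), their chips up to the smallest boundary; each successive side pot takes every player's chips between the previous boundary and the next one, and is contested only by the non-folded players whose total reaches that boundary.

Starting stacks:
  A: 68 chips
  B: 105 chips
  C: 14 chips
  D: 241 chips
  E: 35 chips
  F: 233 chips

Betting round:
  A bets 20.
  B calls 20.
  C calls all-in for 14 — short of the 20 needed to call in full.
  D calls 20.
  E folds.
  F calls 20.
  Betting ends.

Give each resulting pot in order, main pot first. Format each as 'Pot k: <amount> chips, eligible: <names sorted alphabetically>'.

Pot 1: 70 chips, eligible: A, B, C, D, F
Pot 2: 24 chips, eligible: A, B, D, F

Derivation:
Contributions: A=20, B=20, C=14, D=20, F=20
Folded: E
Pot levels (distinct totals of non-folded players): 14, 20
Layer 1-14: 14 each from A, B, C, D, F = 14*5 = 70 chips; eligible A, B, C, D, F
Layer 15-20: 6 each from A, B, D, F = 6*4 = 24 chips; eligible A, B, D, F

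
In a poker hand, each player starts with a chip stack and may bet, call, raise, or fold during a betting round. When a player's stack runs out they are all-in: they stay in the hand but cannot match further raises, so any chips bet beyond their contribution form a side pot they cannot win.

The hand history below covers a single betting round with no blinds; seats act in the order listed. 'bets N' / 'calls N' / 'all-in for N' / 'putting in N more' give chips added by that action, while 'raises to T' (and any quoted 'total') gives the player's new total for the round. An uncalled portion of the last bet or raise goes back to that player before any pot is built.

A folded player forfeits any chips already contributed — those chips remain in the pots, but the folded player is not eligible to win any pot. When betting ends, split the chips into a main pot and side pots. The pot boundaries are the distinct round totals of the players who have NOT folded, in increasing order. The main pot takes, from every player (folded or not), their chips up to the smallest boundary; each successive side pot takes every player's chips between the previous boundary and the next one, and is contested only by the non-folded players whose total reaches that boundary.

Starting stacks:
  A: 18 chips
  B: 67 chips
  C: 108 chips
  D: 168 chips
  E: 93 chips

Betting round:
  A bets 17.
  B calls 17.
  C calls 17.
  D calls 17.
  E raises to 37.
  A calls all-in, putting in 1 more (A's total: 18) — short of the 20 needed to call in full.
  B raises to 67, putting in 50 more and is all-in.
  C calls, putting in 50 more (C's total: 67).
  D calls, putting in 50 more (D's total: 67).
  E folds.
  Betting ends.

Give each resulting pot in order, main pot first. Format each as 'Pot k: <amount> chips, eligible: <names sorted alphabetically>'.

Pot 1: 90 chips, eligible: A, B, C, D
Pot 2: 166 chips, eligible: B, C, D

Derivation:
Contributions: A=18, B=67, C=67, D=67, E=37
Folded: E
Pot levels (distinct totals of non-folded players): 18, 67
Layer 1-18: 18 each from A, B, C, D, E = 18*5 = 90 chips; eligible A, B, C, D
Layer 19-67: B 49 + C 49 + D 49 + E 19 = 166 chips; eligible B, C, D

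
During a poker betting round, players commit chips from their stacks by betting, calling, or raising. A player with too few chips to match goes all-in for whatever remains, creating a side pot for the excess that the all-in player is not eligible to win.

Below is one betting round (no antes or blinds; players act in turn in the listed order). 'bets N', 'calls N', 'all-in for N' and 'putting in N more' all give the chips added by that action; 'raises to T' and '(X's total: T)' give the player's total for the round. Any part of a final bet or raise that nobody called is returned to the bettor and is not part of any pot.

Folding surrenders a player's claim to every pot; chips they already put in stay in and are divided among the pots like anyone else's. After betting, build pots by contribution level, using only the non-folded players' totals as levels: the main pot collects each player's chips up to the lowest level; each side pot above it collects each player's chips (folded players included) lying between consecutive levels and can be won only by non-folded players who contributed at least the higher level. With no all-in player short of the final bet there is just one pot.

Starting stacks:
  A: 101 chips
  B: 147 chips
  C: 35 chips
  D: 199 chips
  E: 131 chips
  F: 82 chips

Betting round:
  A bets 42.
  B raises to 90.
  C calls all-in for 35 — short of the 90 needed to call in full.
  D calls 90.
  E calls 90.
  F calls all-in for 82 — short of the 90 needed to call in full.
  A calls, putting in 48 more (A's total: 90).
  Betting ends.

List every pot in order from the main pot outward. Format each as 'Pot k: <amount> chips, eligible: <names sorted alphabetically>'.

Pot 1: 210 chips, eligible: A, B, C, D, E, F
Pot 2: 235 chips, eligible: A, B, D, E, F
Pot 3: 32 chips, eligible: A, B, D, E

Derivation:
Contributions: A=90, B=90, C=35, D=90, E=90, F=82
Pot levels (distinct totals of non-folded players): 35, 82, 90
Layer 1-35: 35 each from A, B, C, D, E, F = 35*6 = 210 chips; eligible A, B, C, D, E, F
Layer 36-82: 47 each from A, B, D, E, F = 47*5 = 235 chips; eligible A, B, D, E, F
Layer 83-90: 8 each from A, B, D, E = 8*4 = 32 chips; eligible A, B, D, E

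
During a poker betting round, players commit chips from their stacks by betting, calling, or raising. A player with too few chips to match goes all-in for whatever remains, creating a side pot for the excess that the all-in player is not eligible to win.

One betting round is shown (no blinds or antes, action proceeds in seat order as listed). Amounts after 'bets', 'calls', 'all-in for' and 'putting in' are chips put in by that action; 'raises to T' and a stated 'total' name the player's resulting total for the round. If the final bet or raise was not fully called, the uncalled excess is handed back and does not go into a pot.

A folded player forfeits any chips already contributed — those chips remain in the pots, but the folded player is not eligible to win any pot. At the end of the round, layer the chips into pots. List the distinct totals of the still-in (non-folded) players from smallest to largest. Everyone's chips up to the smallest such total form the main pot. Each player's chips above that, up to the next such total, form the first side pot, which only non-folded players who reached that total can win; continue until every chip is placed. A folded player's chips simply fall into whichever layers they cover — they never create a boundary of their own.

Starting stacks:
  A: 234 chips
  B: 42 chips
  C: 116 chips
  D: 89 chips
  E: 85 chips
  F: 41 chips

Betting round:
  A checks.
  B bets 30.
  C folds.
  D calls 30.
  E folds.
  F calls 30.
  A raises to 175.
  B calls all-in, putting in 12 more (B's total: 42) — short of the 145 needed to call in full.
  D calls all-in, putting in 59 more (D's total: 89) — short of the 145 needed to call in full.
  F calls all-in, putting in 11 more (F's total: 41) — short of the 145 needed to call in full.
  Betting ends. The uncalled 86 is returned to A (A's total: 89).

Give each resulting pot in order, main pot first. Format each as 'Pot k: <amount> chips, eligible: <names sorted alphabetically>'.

Contributions (after 86 returned to A): A=89, B=42, D=89, F=41
Folded: C, E
Pot levels (distinct totals of non-folded players): 41, 42, 89
Layer 1-41: 41 each from A, B, D, F = 41*4 = 164 chips; eligible A, B, D, F
Layer 42-42: 1 each from A, B, D = 1*3 = 3 chips; eligible A, B, D
Layer 43-89: 47 each from A, D = 47*2 = 94 chips; eligible A, D

Pot 1: 164 chips, eligible: A, B, D, F
Pot 2: 3 chips, eligible: A, B, D
Pot 3: 94 chips, eligible: A, D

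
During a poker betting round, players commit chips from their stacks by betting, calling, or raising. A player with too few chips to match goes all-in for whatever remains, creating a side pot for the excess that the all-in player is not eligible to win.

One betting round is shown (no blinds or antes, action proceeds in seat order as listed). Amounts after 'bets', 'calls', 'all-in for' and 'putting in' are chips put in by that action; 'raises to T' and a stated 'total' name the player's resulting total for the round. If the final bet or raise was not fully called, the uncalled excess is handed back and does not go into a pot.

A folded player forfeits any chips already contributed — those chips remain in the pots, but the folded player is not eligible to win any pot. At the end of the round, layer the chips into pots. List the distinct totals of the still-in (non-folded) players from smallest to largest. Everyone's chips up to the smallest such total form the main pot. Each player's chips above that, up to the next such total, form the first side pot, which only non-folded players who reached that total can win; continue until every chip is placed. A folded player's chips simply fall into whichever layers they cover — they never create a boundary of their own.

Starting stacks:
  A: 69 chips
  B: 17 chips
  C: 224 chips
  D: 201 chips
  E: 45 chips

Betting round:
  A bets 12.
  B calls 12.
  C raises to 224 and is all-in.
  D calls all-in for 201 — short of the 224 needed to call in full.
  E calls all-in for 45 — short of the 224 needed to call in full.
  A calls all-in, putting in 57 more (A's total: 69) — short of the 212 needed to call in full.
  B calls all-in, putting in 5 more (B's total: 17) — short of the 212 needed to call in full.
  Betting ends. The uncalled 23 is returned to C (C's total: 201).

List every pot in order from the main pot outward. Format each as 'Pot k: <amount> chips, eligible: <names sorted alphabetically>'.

Pot 1: 85 chips, eligible: A, B, C, D, E
Pot 2: 112 chips, eligible: A, C, D, E
Pot 3: 72 chips, eligible: A, C, D
Pot 4: 264 chips, eligible: C, D

Derivation:
Contributions (after 23 returned to C): A=69, B=17, C=201, D=201, E=45
Pot levels (distinct totals of non-folded players): 17, 45, 69, 201
Layer 1-17: 17 each from A, B, C, D, E = 17*5 = 85 chips; eligible A, B, C, D, E
Layer 18-45: 28 each from A, C, D, E = 28*4 = 112 chips; eligible A, C, D, E
Layer 46-69: 24 each from A, C, D = 24*3 = 72 chips; eligible A, C, D
Layer 70-201: 132 each from C, D = 132*2 = 264 chips; eligible C, D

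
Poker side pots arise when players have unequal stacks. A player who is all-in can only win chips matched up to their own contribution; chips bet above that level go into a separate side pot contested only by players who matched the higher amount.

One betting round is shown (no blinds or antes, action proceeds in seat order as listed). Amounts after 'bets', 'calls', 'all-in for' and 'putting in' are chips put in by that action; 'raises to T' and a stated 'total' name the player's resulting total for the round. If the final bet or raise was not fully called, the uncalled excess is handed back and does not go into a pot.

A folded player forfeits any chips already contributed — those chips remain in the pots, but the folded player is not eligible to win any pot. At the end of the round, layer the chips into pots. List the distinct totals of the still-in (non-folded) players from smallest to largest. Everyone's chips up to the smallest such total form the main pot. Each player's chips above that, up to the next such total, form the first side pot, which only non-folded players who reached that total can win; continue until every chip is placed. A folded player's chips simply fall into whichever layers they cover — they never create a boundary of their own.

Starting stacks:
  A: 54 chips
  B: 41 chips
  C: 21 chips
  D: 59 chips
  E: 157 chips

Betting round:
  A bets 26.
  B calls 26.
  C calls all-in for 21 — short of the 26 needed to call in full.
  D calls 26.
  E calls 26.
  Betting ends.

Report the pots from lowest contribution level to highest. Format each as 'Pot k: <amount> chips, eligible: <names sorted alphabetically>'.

Contributions: A=26, B=26, C=21, D=26, E=26
Pot levels (distinct totals of non-folded players): 21, 26
Layer 1-21: 21 each from A, B, C, D, E = 21*5 = 105 chips; eligible A, B, C, D, E
Layer 22-26: 5 each from A, B, D, E = 5*4 = 20 chips; eligible A, B, D, E

Pot 1: 105 chips, eligible: A, B, C, D, E
Pot 2: 20 chips, eligible: A, B, D, E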